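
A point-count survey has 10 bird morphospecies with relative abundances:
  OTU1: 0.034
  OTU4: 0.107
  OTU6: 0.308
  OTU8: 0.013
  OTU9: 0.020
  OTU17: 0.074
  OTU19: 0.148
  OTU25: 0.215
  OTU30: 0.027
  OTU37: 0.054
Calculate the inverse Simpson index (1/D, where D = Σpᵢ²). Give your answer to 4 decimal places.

5.3970

D = 0.034² + 0.107² + 0.308² + 0.013² + 0.02² + 0.074² + 0.148² + 0.215² + 0.027² + 0.054² = 0.00115600 + 0.01144900 + 0.09486400 + 0.00016900 + 0.00040000 + 0.00547600 + 0.02190400 + 0.04622500 + 0.00072900 + 0.00291600 = 0.18528800 (working shown to 8 dp, full precision carried).
So 1/D = 5.397004, i.e. 5.3970 to 4 decimal places.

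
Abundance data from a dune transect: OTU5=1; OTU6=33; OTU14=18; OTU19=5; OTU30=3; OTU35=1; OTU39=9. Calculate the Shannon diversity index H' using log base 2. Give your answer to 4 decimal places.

Total N = 1+33+18+5+3+1+9 = 70, so the proportions are 0.014286, 0.471429, 0.257143, 0.071429, 0.042857, 0.014286, 0.128571 (working shown to 6 dp, full precision carried).
Each pᵢ log₂ pᵢ term: 0.014286×(-6.129283)=-0.087561, 0.471429×(-1.084889)=-0.511448, 0.257143×(-1.959358)=-0.503835, 0.071429×(-3.807355)=-0.271954, 0.042857×(-4.544321)=-0.194757, 0.014286×(-6.129283)=-0.087561, 0.128571×(-2.959358)=-0.380489.
Sum = -2.037604, so H' = 2.0376.

2.0376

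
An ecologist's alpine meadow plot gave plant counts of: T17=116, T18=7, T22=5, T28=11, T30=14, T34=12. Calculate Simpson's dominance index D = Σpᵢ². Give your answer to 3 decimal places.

0.514

Total N = 116+7+5+11+14+12 = 165, so the proportions are 0.70303, 0.04242, 0.0303, 0.06667, 0.08485, 0.07273 (working shown to 5 dp, full precision carried).
D = 0.70303² + 0.04242² + 0.0303² + 0.06667² + 0.08485² + 0.07273² = 0.49425 + 0.00180 + 0.00092 + 0.00444 + 0.00720 + 0.00529 = 0.51390.
To 3 decimal places, D = 0.514.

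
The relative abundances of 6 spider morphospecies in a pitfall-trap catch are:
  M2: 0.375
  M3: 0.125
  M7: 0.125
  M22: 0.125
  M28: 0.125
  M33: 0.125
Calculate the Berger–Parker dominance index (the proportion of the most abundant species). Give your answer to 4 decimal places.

The largest proportion is 0.375, i.e. d = 0.3750 to 4 decimal places.

0.3750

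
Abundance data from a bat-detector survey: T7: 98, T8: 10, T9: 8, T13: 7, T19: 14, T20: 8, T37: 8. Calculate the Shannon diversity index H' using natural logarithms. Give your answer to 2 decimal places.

Total N = 98+10+8+7+14+8+8 = 153, so the proportions are 0.6405, 0.0654, 0.0523, 0.0458, 0.0915, 0.0523, 0.0523 (working shown to 4 dp, full precision carried).
Each pᵢ ln pᵢ term: 0.6405×(-0.4455)=-0.2853, 0.0654×(-2.7279)=-0.1783, 0.0523×(-2.9510)=-0.1543, 0.0458×(-3.0845)=-0.1411, 0.0915×(-2.3914)=-0.2188, 0.0523×(-2.9510)=-0.1543, 0.0523×(-2.9510)=-0.1543.
Sum = -1.2865, so H' = 1.29.

1.29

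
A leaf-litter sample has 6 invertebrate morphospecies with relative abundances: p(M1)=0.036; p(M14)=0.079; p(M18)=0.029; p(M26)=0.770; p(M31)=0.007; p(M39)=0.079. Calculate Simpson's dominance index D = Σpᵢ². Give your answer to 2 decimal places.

D = 0.036² + 0.079² + 0.029² + 0.77² + 0.007² + 0.079² = 0.0013 + 0.0062 + 0.0008 + 0.5929 + 0.0000 + 0.0062 = 0.6076 (working shown to 4 dp, full precision carried).
To 2 decimal places, D = 0.61.

0.61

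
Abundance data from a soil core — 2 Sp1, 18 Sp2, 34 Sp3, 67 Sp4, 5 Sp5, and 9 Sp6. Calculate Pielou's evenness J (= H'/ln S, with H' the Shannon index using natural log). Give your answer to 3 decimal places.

Total N = 2+18+34+67+5+9 = 135, so the proportions are 0.01481, 0.13333, 0.25185, 0.4963, 0.03704, 0.06667 (working shown to 5 dp, full precision carried).
H' = −Σ pᵢ ln pᵢ = −((-0.06240) + (-0.26865) + (-0.34728) + (-0.34770) + (-0.12207) + (-0.18054)) = 1.32864.
With S = 6 species, ln S = 1.79176, so J = 1.32864/1.79176 = 0.74153, i.e. 0.742 to 3 decimal places.

0.742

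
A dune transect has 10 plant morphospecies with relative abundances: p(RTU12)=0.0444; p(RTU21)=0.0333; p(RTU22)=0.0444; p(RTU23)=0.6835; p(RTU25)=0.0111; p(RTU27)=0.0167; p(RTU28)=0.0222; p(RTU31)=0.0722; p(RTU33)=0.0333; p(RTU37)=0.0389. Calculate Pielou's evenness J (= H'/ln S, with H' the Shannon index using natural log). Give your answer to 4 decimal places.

H' = −Σ pᵢ ln pᵢ = −((-0.138285) + (-0.113293) + (-0.138285) + (-0.260091) + (-0.049959) + (-0.068342) + (-0.084530) + (-0.189764) + (-0.113293) + (-0.126299)) = 1.282141 (working shown to 6 dp, full precision carried).
With S = 10 species, ln S = 2.302585, so J = 1.282141/2.302585 = 0.556827, i.e. 0.5568 to 4 decimal places.

0.5568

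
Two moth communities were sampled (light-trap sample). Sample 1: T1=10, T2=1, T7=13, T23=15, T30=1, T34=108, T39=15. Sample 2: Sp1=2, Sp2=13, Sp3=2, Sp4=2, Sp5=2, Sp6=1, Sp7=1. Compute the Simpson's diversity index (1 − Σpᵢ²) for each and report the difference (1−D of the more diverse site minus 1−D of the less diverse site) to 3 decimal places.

0.113

Sample 1: N=163, proportions 0.06135, 0.006135, 0.079755, 0.092025, 0.006135, 0.662577, 0.092025, giving 1−D = 0.533855 (working shown to 6 dp, full precision carried).
Sample 2: N=23, proportions 0.086957, 0.565217, 0.086957, 0.086957, 0.086957, 0.043478, 0.043478, giving 1−D = 0.646503.
Difference = |0.533855 − 0.646503| = 0.112648, i.e. 0.113 to 3 decimal places.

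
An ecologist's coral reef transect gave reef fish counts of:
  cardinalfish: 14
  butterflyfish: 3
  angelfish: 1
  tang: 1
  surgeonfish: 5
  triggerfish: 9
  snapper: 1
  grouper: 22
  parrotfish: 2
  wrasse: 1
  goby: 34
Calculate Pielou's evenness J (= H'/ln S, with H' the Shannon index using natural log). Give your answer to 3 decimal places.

Total N = 14+3+1+1+5+9+1+22+2+1+34 = 93, so the proportions are 0.15054, 0.03226, 0.01075, 0.01075, 0.05376, 0.09677, 0.01075, 0.23656, 0.02151, 0.01075, 0.36559 (working shown to 5 dp, full precision carried).
H' = −Σ pᵢ ln pᵢ = −((-0.28505) + (-0.11077) + (-0.04874) + (-0.04874) + (-0.15716) + (-0.22600) + (-0.04874) + (-0.34101) + (-0.08257) + (-0.04874) + (-0.36787)) = 1.76539.
With S = 11 species, ln S = 2.39790, so J = 1.76539/2.39790 = 0.73623, i.e. 0.736 to 3 decimal places.

0.736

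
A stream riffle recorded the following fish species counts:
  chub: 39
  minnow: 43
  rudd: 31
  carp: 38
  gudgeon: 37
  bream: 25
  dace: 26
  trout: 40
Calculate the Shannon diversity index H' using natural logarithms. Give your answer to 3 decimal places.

Total N = 39+43+31+38+37+25+26+40 = 279, so the proportions are 0.13978, 0.15412, 0.11111, 0.1362, 0.13262, 0.08961, 0.09319, 0.14337 (working shown to 5 dp, full precision carried).
Each pᵢ ln pᵢ term: 0.13978×(-1.96765)=-0.27505, 0.15412×(-1.87001)=-0.28821, 0.11111×(-2.19722)=-0.24414, 0.1362×(-1.99363)=-0.27153, 0.13262×(-2.02029)=-0.26792, 0.08961×(-2.41234)=-0.21616, 0.09319×(-2.37312)=-0.22115, 0.14337×(-1.94233)=-0.27847.
Sum = -2.06263, so H' = 2.063.

2.063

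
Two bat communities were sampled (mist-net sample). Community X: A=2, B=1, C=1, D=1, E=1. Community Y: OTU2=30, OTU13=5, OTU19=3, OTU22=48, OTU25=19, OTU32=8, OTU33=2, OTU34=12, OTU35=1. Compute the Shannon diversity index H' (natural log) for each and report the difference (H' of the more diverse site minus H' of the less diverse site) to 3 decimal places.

0.143

Community X: N=6, proportions 0.33333, 0.16667, 0.16667, 0.16667, 0.16667, giving H' = 1.56071 (working shown to 5 dp, full precision carried).
Community Y: N=128, proportions 0.23438, 0.03906, 0.02344, 0.375, 0.14844, 0.0625, 0.01562, 0.09375, 0.00781, giving H' = 1.70374.
Difference = |1.56071 − 1.70374| = 0.14303, i.e. 0.143 to 3 decimal places.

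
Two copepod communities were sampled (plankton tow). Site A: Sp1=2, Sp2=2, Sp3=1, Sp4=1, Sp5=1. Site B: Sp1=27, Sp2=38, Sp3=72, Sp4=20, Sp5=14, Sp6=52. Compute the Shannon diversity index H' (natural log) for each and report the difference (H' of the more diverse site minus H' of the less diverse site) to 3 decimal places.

0.102

Site A: N=7, proportions 0.28571, 0.28571, 0.14286, 0.14286, 0.14286, giving H' = 1.54983 (working shown to 5 dp, full precision carried).
Site B: N=223, proportions 0.12108, 0.1704, 0.32287, 0.08969, 0.06278, 0.23318, giving H' = 1.65174.
Difference = |1.54983 − 1.65174| = 0.10191, i.e. 0.102 to 3 decimal places.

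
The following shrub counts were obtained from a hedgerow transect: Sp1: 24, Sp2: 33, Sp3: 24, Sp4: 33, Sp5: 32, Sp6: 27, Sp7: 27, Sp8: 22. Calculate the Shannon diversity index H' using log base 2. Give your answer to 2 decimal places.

2.98

Total N = 24+33+24+33+32+27+27+22 = 222, so the proportions are 0.1081, 0.1486, 0.1081, 0.1486, 0.1441, 0.1216, 0.1216, 0.0991 (working shown to 4 dp, full precision carried).
Each pᵢ log₂ pᵢ term: 0.1081×(-3.2095)=-0.3470, 0.1486×(-2.7500)=-0.4088, 0.1081×(-3.2095)=-0.3470, 0.1486×(-2.7500)=-0.4088, 0.1441×(-2.7944)=-0.4028, 0.1216×(-3.0395)=-0.3697, 0.1216×(-3.0395)=-0.3697, 0.0991×(-3.3350)=-0.3305.
Sum = -2.9841, so H' = 2.98.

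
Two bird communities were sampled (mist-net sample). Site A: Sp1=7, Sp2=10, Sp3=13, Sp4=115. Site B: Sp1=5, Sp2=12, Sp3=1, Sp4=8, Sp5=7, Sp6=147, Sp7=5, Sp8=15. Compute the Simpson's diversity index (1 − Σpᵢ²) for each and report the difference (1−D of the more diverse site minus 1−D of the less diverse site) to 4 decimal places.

0.0906

Site A: N=145, proportions 0.048276, 0.068966, 0.089655, 0.793103, giving 1−D = 0.355862 (working shown to 6 dp, full precision carried).
Site B: N=200, proportions 0.025, 0.06, 0.005, 0.04, 0.035, 0.735, 0.025, 0.075, giving 1−D = 0.446450.
Difference = |0.355862 − 0.446450| = 0.090588, i.e. 0.0906 to 4 decimal places.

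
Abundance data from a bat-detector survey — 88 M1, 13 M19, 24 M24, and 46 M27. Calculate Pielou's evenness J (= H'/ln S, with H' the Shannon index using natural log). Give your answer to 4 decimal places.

Total N = 88+13+24+46 = 171, so the proportions are 0.51462, 0.076023, 0.140351, 0.269006 (working shown to 6 dp, full precision carried).
H' = −Σ pᵢ ln pᵢ = −((-0.341876) + (-0.195891) + (-0.275594) + (-0.353211)) = 1.166571.
With S = 4 species, ln S = 1.386294, so J = 1.166571/1.386294 = 0.841503, i.e. 0.8415 to 4 decimal places.

0.8415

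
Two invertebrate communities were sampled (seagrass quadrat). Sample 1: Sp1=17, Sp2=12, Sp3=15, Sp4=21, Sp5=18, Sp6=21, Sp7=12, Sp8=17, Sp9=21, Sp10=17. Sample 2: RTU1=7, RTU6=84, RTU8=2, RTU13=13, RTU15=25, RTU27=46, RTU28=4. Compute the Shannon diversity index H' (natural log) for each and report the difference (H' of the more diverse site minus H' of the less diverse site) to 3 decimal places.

0.858

Sample 1: N=171, proportions 0.09942, 0.07018, 0.08772, 0.12281, 0.10526, 0.12281, 0.07018, 0.09942, 0.12281, 0.09942, giving H' = 2.28445 (working shown to 5 dp, full precision carried).
Sample 2: N=181, proportions 0.03867, 0.46409, 0.01105, 0.07182, 0.13812, 0.25414, 0.0221, giving H' = 1.42681.
Difference = |2.28445 − 1.42681| = 0.85764, i.e. 0.858 to 3 decimal places.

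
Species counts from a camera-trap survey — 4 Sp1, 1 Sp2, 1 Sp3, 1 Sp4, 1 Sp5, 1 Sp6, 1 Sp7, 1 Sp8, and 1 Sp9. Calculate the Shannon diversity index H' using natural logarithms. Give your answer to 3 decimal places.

2.023

Total N = 4+1+1+1+1+1+1+1+1 = 12, so the proportions are 0.33333, 0.08333, 0.08333, 0.08333, 0.08333, 0.08333, 0.08333, 0.08333, 0.08333 (working shown to 5 dp, full precision carried).
Each pᵢ ln pᵢ term: 0.33333×(-1.09861)=-0.36620, 0.08333×(-2.48491)=-0.20708, 0.08333×(-2.48491)=-0.20708, 0.08333×(-2.48491)=-0.20708, 0.08333×(-2.48491)=-0.20708, 0.08333×(-2.48491)=-0.20708, 0.08333×(-2.48491)=-0.20708, 0.08333×(-2.48491)=-0.20708, 0.08333×(-2.48491)=-0.20708.
Sum = -2.02281, so H' = 2.023.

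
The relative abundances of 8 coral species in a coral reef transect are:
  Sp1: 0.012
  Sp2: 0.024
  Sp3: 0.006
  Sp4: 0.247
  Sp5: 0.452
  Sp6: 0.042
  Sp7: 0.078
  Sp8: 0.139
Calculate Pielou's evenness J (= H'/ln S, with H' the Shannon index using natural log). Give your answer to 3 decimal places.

H' = −Σ pᵢ ln pᵢ = −((-0.05307) + (-0.08951) + (-0.03070) + (-0.34540) + (-0.35892) + (-0.13314) + (-0.19898) + (-0.27429)) = 1.48401 (working shown to 5 dp, full precision carried).
With S = 8 species, ln S = 2.07944, so J = 1.48401/2.07944 = 0.71366, i.e. 0.714 to 3 decimal places.

0.714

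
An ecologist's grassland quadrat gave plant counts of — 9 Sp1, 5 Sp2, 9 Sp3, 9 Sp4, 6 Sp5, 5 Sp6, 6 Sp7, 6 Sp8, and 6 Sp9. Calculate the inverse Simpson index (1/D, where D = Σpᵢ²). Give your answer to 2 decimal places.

Total N = 9+5+9+9+6+5+6+6+6 = 61, so the proportions are 0.147541, 0.081967, 0.147541, 0.147541, 0.098361, 0.081967, 0.098361, 0.098361, 0.098361 (working shown to 6 dp, full precision carried).
D = 0.147541² + 0.081967² + 0.147541² + 0.147541² + 0.098361² + 0.081967² + 0.098361² + 0.098361² + 0.098361² = 0.021768 + 0.006719 + 0.021768 + 0.021768 + 0.009675 + 0.006719 + 0.009675 + 0.009675 + 0.009675 = 0.117442.
So 1/D = 8.5149, i.e. 8.51 to 2 decimal places.

8.51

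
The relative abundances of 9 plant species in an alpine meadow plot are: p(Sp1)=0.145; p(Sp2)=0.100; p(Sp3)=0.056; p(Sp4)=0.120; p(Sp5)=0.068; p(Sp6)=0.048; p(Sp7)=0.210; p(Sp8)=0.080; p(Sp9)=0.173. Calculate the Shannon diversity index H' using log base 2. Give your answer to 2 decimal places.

Each pᵢ log₂ pᵢ term (working shown to 4 dp, full precision carried): 0.145×(-2.7859)=-0.4040, 0.1×(-3.3219)=-0.3322, 0.056×(-4.1584)=-0.2329, 0.12×(-3.0589)=-0.3671, 0.068×(-3.8783)=-0.2637, 0.048×(-4.3808)=-0.2103, 0.21×(-2.2515)=-0.4728, 0.08×(-3.6439)=-0.2915, 0.173×(-2.5312)=-0.4379.
Sum = -3.0123, so H' = 3.01.

3.01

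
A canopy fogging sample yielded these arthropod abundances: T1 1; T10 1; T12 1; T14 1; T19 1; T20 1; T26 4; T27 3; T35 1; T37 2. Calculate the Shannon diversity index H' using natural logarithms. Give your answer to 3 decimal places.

2.133

Total N = 1+1+1+1+1+1+4+3+1+2 = 16, so the proportions are 0.0625, 0.0625, 0.0625, 0.0625, 0.0625, 0.0625, 0.25, 0.1875, 0.0625, 0.125 (working shown to 5 dp, full precision carried).
Each pᵢ ln pᵢ term: 0.0625×(-2.77259)=-0.17329, 0.0625×(-2.77259)=-0.17329, 0.0625×(-2.77259)=-0.17329, 0.0625×(-2.77259)=-0.17329, 0.0625×(-2.77259)=-0.17329, 0.0625×(-2.77259)=-0.17329, 0.25×(-1.38629)=-0.34657, 0.1875×(-1.67398)=-0.31387, 0.0625×(-2.77259)=-0.17329, 0.125×(-2.07944)=-0.25993.
Sum = -2.13338, so H' = 2.133.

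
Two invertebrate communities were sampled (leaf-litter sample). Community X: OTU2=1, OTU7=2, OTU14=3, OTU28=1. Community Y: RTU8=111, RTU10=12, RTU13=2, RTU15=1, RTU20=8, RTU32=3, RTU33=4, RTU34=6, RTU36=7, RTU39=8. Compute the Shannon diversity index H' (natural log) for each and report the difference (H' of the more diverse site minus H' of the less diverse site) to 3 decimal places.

Community X: N=7, proportions 0.142857, 0.285714, 0.428571, 0.142857, giving H' = 1.277034 (working shown to 6 dp, full precision carried).
Community Y: N=162, proportions 0.685185, 0.074074, 0.012346, 0.006173, 0.049383, 0.018519, 0.024691, 0.037037, 0.04321, 0.049383, giving H' = 1.257676.
Difference = |1.277034 − 1.257676| = 0.019358, i.e. 0.019 to 3 decimal places.

0.019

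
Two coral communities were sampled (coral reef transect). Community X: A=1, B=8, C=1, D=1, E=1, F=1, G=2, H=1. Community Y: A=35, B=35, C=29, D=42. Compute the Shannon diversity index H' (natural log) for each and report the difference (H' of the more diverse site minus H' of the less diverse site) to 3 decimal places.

Community X: N=16, proportions 0.0625, 0.5, 0.0625, 0.0625, 0.0625, 0.0625, 0.125, 0.0625, giving H' = 1.64622 (working shown to 5 dp, full precision carried).
Community Y: N=141, proportions 0.24823, 0.24823, 0.20567, 0.29787, giving H' = 1.37778.
Difference = |1.64622 − 1.37778| = 0.26844, i.e. 0.268 to 3 decimal places.

0.268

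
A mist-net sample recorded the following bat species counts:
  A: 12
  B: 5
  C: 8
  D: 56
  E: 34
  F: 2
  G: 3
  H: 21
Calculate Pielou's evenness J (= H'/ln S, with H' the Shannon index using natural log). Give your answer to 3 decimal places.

0.782

Total N = 12+5+8+56+34+2+3+21 = 141, so the proportions are 0.08511, 0.03546, 0.05674, 0.39716, 0.24113, 0.01418, 0.02128, 0.14894 (working shown to 5 dp, full precision carried).
H' = −Σ pᵢ ln pᵢ = −((-0.20969) + (-0.11842) + (-0.16280) + (-0.36674) + (-0.34299) + (-0.06036) + (-0.08192) + (-0.28361)) = 1.62653.
With S = 8 species, ln S = 2.07944, so J = 1.62653/2.07944 = 0.78219, i.e. 0.782 to 3 decimal places.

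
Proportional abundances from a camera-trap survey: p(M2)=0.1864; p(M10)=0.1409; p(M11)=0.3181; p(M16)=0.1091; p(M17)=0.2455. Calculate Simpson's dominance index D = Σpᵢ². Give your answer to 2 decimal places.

0.23

D = 0.1864² + 0.1409² + 0.3181² + 0.1091² + 0.2455² = 0.0347 + 0.0199 + 0.1012 + 0.0119 + 0.0603 = 0.2280 (working shown to 4 dp, full precision carried).
To 2 decimal places, D = 0.23.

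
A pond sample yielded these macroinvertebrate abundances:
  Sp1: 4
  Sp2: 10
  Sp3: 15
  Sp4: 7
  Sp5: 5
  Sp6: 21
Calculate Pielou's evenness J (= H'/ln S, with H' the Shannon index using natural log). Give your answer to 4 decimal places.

Total N = 4+10+15+7+5+21 = 62, so the proportions are 0.064516, 0.16129, 0.241935, 0.112903, 0.080645, 0.33871 (working shown to 6 dp, full precision carried).
H' = −Σ pᵢ ln pᵢ = −((-0.176828) + (-0.294282) + (-0.343327) + (-0.246267) + (-0.203040) + (-0.366691)) = 1.630436.
With S = 6 species, ln S = 1.791759, so J = 1.630436/1.791759 = 0.909964, i.e. 0.9100 to 4 decimal places.

0.9100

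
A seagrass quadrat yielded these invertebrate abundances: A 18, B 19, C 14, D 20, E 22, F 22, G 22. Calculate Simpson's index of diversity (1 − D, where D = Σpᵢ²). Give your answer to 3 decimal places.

Total N = 18+19+14+20+22+22+22 = 137, so the proportions are 0.13139, 0.13869, 0.10219, 0.14599, 0.16058, 0.16058, 0.16058 (working shown to 5 dp, full precision carried).
D = 0.13139² + 0.13869² + 0.10219² + 0.14599² + 0.16058² + 0.16058² + 0.16058² = 0.01726 + 0.01923 + 0.01044 + 0.02131 + 0.02579 + 0.02579 + 0.02579 = 0.14561.
So 1 − D = 0.85439, i.e. 0.854 to 3 decimal places.

0.854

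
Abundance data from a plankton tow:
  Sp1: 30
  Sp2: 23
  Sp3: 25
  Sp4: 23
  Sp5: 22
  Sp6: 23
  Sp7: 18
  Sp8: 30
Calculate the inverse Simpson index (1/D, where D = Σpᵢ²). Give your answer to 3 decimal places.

Total N = 30+23+25+23+22+23+18+30 = 194, so the proportions are 0.1546392, 0.1185567, 0.128866, 0.1185567, 0.1134021, 0.1185567, 0.0927835, 0.1546392 (working shown to 7 dp, full precision carried).
D = 0.1546392² + 0.1185567² + 0.128866² + 0.1185567² + 0.1134021² + 0.1185567² + 0.0927835² + 0.1546392² = 0.0239133 + 0.0140557 + 0.0166064 + 0.0140557 + 0.0128600 + 0.0140557 + 0.0086088 + 0.0239133 = 0.1280689.
So 1/D = 7.80830, i.e. 7.808 to 3 decimal places.

7.808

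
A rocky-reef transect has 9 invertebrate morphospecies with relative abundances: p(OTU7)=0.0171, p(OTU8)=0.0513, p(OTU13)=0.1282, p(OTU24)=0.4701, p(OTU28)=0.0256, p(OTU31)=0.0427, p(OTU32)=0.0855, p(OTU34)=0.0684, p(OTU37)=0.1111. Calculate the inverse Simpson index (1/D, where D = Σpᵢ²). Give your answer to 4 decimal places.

D = 0.0171² + 0.0513² + 0.1282² + 0.4701² + 0.0256² + 0.0427² + 0.0855² + 0.0684² + 0.1111² = 0.00029241 + 0.00263169 + 0.01643524 + 0.22099401 + 0.00065536 + 0.00182329 + 0.00731025 + 0.00467856 + 0.01234321 = 0.26716402 (working shown to 8 dp, full precision carried).
So 1/D = 3.743019, i.e. 3.7430 to 4 decimal places.

3.7430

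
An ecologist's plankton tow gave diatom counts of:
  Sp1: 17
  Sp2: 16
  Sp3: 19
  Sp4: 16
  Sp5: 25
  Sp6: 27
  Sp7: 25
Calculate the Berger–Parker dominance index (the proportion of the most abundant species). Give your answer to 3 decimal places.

0.186

Total N = 17+16+19+16+25+27+25 = 145, so the proportions are 0.11724, 0.11034, 0.13103, 0.11034, 0.17241, 0.18621, 0.17241 (working shown to 5 dp, full precision carried).
The largest proportion is 0.18621, i.e. d = 0.186 to 3 decimal places.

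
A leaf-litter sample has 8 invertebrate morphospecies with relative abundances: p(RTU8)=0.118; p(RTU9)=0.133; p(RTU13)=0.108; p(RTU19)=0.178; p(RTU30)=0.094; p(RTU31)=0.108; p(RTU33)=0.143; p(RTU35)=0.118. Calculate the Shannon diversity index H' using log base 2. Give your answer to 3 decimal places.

2.973

Each pᵢ log₂ pᵢ term (working shown to 5 dp, full precision carried): 0.118×(-3.08314)=-0.36381, 0.133×(-2.91050)=-0.38710, 0.108×(-3.21090)=-0.34678, 0.178×(-2.49005)=-0.44323, 0.094×(-3.41120)=-0.32065, 0.108×(-3.21090)=-0.34678, 0.143×(-2.80591)=-0.40125, 0.118×(-3.08314)=-0.36381.
Sum = -2.97340, so H' = 2.973.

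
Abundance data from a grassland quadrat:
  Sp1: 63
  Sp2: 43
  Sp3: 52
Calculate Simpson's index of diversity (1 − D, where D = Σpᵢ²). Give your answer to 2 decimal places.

Total N = 63+43+52 = 158, so the proportions are 0.3987, 0.2722, 0.3291 (working shown to 4 dp, full precision carried).
D = 0.3987² + 0.2722² + 0.3291² = 0.1590 + 0.0741 + 0.1083 = 0.3414.
So 1 − D = 0.6586, i.e. 0.66 to 2 decimal places.

0.66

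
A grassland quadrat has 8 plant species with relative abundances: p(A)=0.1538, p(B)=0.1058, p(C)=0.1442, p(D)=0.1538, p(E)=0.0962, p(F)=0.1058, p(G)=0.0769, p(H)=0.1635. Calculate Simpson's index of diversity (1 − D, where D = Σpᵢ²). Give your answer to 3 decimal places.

D = 0.1538² + 0.1058² + 0.1442² + 0.1538² + 0.0962² + 0.1058² + 0.0769² + 0.1635² = 0.02365 + 0.01119 + 0.02079 + 0.02365 + 0.00925 + 0.01119 + 0.00591 + 0.02673 = 0.13239 (working shown to 5 dp, full precision carried).
So 1 − D = 0.86761, i.e. 0.868 to 3 decimal places.

0.868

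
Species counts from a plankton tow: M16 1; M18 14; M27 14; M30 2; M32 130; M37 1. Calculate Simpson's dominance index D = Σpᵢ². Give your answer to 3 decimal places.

0.659

Total N = 1+14+14+2+130+1 = 162, so the proportions are 0.00617, 0.08642, 0.08642, 0.01235, 0.80247, 0.00617 (working shown to 5 dp, full precision carried).
D = 0.00617² + 0.08642² + 0.08642² + 0.01235² + 0.80247² + 0.00617² = 0.00004 + 0.00747 + 0.00747 + 0.00015 + 0.64396 + 0.00004 = 0.65912.
To 3 decimal places, D = 0.659.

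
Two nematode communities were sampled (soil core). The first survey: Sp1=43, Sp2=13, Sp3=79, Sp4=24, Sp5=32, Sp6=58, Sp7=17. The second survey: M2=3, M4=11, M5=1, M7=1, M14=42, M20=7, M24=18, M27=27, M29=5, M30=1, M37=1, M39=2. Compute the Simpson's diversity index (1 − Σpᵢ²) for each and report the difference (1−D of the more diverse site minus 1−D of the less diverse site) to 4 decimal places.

The first survey: N=266, proportions 0.161654, 0.048872, 0.296992, 0.090226, 0.120301, 0.218045, 0.06391, giving 1−D = 0.809034 (working shown to 6 dp, full precision carried).
The second survey: N=119, proportions 0.02521, 0.092437, 0.008403, 0.008403, 0.352941, 0.058824, 0.151261, 0.226891, 0.042017, 0.008403, 0.008403, 0.016807, giving 1−D = 0.786103.
Difference = |0.809034 − 0.786103| = 0.022931, i.e. 0.0229 to 4 decimal places.

0.0229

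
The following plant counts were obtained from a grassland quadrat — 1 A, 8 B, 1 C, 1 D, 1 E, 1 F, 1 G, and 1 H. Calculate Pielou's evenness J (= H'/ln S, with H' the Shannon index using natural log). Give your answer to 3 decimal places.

Total N = 1+8+1+1+1+1+1+1 = 15, so the proportions are 0.06667, 0.53333, 0.06667, 0.06667, 0.06667, 0.06667, 0.06667, 0.06667 (working shown to 5 dp, full precision carried).
H' = −Σ pᵢ ln pᵢ = −((-0.18054) + (-0.33526) + (-0.18054) + (-0.18054) + (-0.18054) + (-0.18054) + (-0.18054) + (-0.18054)) = 1.59901.
With S = 8 species, ln S = 2.07944, so J = 1.59901/2.07944 = 0.76896, i.e. 0.769 to 3 decimal places.

0.769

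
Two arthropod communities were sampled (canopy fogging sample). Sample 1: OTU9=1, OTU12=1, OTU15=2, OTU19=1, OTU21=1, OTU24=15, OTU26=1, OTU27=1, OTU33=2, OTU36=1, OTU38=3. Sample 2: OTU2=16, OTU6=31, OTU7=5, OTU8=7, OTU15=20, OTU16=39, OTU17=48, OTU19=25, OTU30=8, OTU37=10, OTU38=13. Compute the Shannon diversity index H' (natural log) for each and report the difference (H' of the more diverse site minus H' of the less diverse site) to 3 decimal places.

0.427

Sample 1: N=29, proportions 0.03448, 0.03448, 0.06897, 0.03448, 0.03448, 0.51724, 0.03448, 0.03448, 0.06897, 0.03448, 0.10345, giving H' = 1.75732 (working shown to 5 dp, full precision carried).
Sample 2: N=222, proportions 0.07207, 0.13964, 0.02252, 0.03153, 0.09009, 0.17568, 0.21622, 0.11261, 0.03604, 0.04505, 0.05856, giving H' = 2.18388.
Difference = |1.75732 − 2.18388| = 0.42656, i.e. 0.427 to 3 decimal places.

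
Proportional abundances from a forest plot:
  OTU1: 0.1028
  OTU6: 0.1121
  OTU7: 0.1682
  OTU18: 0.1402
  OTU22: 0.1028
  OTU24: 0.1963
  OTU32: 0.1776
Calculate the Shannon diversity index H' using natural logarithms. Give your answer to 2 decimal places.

1.91

Each pᵢ ln pᵢ term (working shown to 4 dp, full precision carried): 0.1028×(-2.2750)=-0.2339, 0.1121×(-2.1884)=-0.2453, 0.1682×(-1.7826)=-0.2998, 0.1402×(-1.9647)=-0.2754, 0.1028×(-2.2750)=-0.2339, 0.1963×(-1.6281)=-0.3196, 0.1776×(-1.7282)=-0.3069.
Sum = -1.9149, so H' = 1.91.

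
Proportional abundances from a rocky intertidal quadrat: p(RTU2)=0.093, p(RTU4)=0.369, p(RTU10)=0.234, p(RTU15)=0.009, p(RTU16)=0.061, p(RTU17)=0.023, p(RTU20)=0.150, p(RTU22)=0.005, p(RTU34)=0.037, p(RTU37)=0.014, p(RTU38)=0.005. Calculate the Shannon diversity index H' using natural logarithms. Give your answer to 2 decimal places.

1.75

Each pᵢ ln pᵢ term (working shown to 4 dp, full precision carried): 0.093×(-2.3752)=-0.2209, 0.369×(-0.9970)=-0.3679, 0.234×(-1.4524)=-0.3399, 0.009×(-4.7105)=-0.0424, 0.061×(-2.7969)=-0.1706, 0.023×(-3.7723)=-0.0868, 0.15×(-1.8971)=-0.2846, 0.005×(-5.2983)=-0.0265, 0.037×(-3.2968)=-0.1220, 0.014×(-4.2687)=-0.0598, 0.005×(-5.2983)=-0.0265.
Sum = -1.7477, so H' = 1.75.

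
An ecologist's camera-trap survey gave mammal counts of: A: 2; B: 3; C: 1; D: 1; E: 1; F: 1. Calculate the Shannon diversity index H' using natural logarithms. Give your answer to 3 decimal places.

1.677

Total N = 2+3+1+1+1+1 = 9, so the proportions are 0.22222, 0.33333, 0.11111, 0.11111, 0.11111, 0.11111 (working shown to 5 dp, full precision carried).
Each pᵢ ln pᵢ term: 0.22222×(-1.50408)=-0.33424, 0.33333×(-1.09861)=-0.36620, 0.11111×(-2.19722)=-0.24414, 0.11111×(-2.19722)=-0.24414, 0.11111×(-2.19722)=-0.24414, 0.11111×(-2.19722)=-0.24414.
Sum = -1.67699, so H' = 1.677.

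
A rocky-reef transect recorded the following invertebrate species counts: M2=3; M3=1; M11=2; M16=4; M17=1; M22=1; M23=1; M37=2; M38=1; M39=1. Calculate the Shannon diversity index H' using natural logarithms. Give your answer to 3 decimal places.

Total N = 3+1+2+4+1+1+1+2+1+1 = 17, so the proportions are 0.17647, 0.05882, 0.11765, 0.23529, 0.05882, 0.05882, 0.05882, 0.11765, 0.05882, 0.05882 (working shown to 5 dp, full precision carried).
Each pᵢ ln pᵢ term: 0.17647×(-1.73460)=-0.30611, 0.05882×(-2.83321)=-0.16666, 0.11765×(-2.14007)=-0.25177, 0.23529×(-1.44692)=-0.34045, 0.05882×(-2.83321)=-0.16666, 0.05882×(-2.83321)=-0.16666, 0.05882×(-2.83321)=-0.16666, 0.11765×(-2.14007)=-0.25177, 0.05882×(-2.83321)=-0.16666, 0.05882×(-2.83321)=-0.16666.
Sum = -2.15006, so H' = 2.150.

2.150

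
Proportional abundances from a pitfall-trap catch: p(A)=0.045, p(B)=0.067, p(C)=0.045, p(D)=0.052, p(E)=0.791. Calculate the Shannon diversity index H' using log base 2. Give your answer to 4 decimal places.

Each pᵢ log₂ pᵢ term (working shown to 6 dp, full precision carried): 0.045×(-4.473931)=-0.201327, 0.067×(-3.899695)=-0.261280, 0.045×(-4.473931)=-0.201327, 0.052×(-4.265345)=-0.221798, 0.791×(-0.338250)=-0.267556.
Sum = -1.153287, so H' = 1.1533.

1.1533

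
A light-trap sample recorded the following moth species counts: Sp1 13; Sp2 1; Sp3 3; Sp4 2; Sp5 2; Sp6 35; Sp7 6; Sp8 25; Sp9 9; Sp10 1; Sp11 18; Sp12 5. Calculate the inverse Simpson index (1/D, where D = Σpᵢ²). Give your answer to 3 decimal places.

Total N = 13+1+3+2+2+35+6+25+9+1+18+5 = 120, so the proportions are 0.1083333, 0.0083333, 0.025, 0.0166667, 0.0166667, 0.2916667, 0.05, 0.2083333, 0.075, 0.0083333, 0.15, 0.0416667 (working shown to 7 dp, full precision carried).
D = 0.1083333² + 0.0083333² + 0.025² + 0.0166667² + 0.0166667² + 0.2916667² + 0.05² + 0.2083333² + 0.075² + 0.0083333² + 0.15² + 0.0416667² = 0.0117361 + 0.0000694 + 0.0006250 + 0.0002778 + 0.0002778 + 0.0850694 + 0.0025000 + 0.0434028 + 0.0056250 + 0.0000694 + 0.0225000 + 0.0017361 = 0.1738889.
So 1/D = 5.75080, i.e. 5.751 to 3 decimal places.

5.751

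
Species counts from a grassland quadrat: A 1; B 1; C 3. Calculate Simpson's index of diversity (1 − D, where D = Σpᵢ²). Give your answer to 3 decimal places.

0.560

Total N = 1+1+3 = 5, so the proportions are 0.2, 0.2, 0.6 (working shown to 5 dp, full precision carried).
D = 0.2² + 0.2² + 0.6² = 0.04000 + 0.04000 + 0.36000 = 0.44000.
So 1 − D = 0.56000, i.e. 0.560 to 3 decimal places.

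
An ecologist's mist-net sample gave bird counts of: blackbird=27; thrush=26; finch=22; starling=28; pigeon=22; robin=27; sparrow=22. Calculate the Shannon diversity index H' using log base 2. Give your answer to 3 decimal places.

Total N = 27+26+22+28+22+27+22 = 174, so the proportions are 0.15517, 0.14943, 0.12644, 0.16092, 0.12644, 0.15517, 0.12644 (working shown to 5 dp, full precision carried).
Each pᵢ log₂ pᵢ term: 0.15517×(-2.68806)=-0.41711, 0.14943×(-2.74250)=-0.40980, 0.12644×(-2.98351)=-0.37723, 0.16092×(-2.63559)=-0.42412, 0.12644×(-2.98351)=-0.37723, 0.15517×(-2.68806)=-0.41711, 0.12644×(-2.98351)=-0.37723.
Sum = -2.79982, so H' = 2.800.

2.800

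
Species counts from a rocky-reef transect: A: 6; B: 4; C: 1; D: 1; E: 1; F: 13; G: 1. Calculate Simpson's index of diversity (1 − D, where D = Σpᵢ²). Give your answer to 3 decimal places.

Total N = 6+4+1+1+1+13+1 = 27, so the proportions are 0.22222, 0.14815, 0.03704, 0.03704, 0.03704, 0.48148, 0.03704 (working shown to 5 dp, full precision carried).
D = 0.22222² + 0.14815² + 0.03704² + 0.03704² + 0.03704² + 0.48148² + 0.03704² = 0.04938 + 0.02195 + 0.00137 + 0.00137 + 0.00137 + 0.23182 + 0.00137 = 0.30864.
So 1 − D = 0.69136, i.e. 0.691 to 3 decimal places.

0.691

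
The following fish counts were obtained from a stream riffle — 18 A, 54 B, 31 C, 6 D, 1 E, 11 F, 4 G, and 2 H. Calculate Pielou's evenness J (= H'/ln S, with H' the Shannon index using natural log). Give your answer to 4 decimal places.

0.7470

Total N = 18+54+31+6+1+11+4+2 = 127, so the proportions are 0.141732, 0.425197, 0.244094, 0.047244, 0.007874, 0.086614, 0.031496, 0.015748 (working shown to 6 dp, full precision carried).
H' = −Σ pᵢ ln pᵢ = −((-0.276919) + (-0.363630) + (-0.344222) + (-0.144209) + (-0.038143) + (-0.211884) + (-0.108910) + (-0.065371)) = 1.553287.
With S = 8 species, ln S = 2.079442, so J = 1.553287/2.079442 = 0.746973, i.e. 0.7470 to 4 decimal places.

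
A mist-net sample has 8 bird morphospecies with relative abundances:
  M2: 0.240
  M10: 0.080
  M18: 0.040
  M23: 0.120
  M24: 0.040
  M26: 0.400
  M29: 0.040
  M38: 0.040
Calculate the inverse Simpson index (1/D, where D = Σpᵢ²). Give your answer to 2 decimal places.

D = 0.24² + 0.08² + 0.04² + 0.12² + 0.04² + 0.4² + 0.04² + 0.04² = 0.0576000 + 0.0064000 + 0.0016000 + 0.0144000 + 0.0016000 + 0.1600000 + 0.0016000 + 0.0016000 = 0.2448000 (working shown to 7 dp, full precision carried).
So 1/D = 4.08497, i.e. 4.08 to 2 decimal places.

4.08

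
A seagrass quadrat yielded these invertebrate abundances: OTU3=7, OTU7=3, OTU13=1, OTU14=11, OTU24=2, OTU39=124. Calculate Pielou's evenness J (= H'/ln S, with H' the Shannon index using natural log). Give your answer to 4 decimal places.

Total N = 7+3+1+11+2+124 = 148, so the proportions are 0.047297, 0.02027, 0.006757, 0.074324, 0.013514, 0.837838 (working shown to 6 dp, full precision carried).
H' = −Σ pᵢ ln pᵢ = −((-0.144318) + (-0.079026) + (-0.033765) + (-0.193192) + (-0.058163) + (-0.148239)) = 0.656704.
With S = 6 species, ln S = 1.791759, so J = 0.656704/1.791759 = 0.366513, i.e. 0.3665 to 4 decimal places.

0.3665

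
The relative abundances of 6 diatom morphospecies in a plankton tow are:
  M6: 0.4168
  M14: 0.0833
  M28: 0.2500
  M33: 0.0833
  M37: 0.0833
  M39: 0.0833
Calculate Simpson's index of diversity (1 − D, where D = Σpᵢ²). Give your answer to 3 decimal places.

0.736

D = 0.4168² + 0.0833² + 0.25² + 0.0833² + 0.0833² + 0.0833² = 0.17372 + 0.00694 + 0.06250 + 0.00694 + 0.00694 + 0.00694 = 0.26398 (working shown to 5 dp, full precision carried).
So 1 − D = 0.73602, i.e. 0.736 to 3 decimal places.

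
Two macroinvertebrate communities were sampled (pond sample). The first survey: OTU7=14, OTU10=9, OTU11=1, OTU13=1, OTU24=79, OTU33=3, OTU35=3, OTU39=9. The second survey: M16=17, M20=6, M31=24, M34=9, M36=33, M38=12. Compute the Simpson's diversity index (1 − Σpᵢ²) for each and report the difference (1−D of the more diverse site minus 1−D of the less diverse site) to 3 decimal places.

0.250

The first survey: N=119, proportions 0.11765, 0.07563, 0.0084, 0.0084, 0.66387, 0.02521, 0.02521, 0.07563, giving 1−D = 0.53259 (working shown to 5 dp, full precision carried).
The second survey: N=101, proportions 0.16832, 0.05941, 0.23762, 0.08911, 0.32673, 0.11881, giving 1−D = 0.78286.
Difference = |0.53259 − 0.78286| = 0.25027, i.e. 0.250 to 3 decimal places.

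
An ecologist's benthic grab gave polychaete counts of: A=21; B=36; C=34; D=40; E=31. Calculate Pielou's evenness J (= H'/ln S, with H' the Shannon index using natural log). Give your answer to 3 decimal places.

Total N = 21+36+34+40+31 = 162, so the proportions are 0.12963, 0.22222, 0.20988, 0.24691, 0.19136 (working shown to 5 dp, full precision carried).
H' = −Σ pᵢ ln pᵢ = −((-0.26484) + (-0.33424) + (-0.32767) + (-0.34536) + (-0.31643)) = 1.58854.
With S = 5 species, ln S = 1.60944, so J = 1.58854/1.60944 = 0.98702, i.e. 0.987 to 3 decimal places.

0.987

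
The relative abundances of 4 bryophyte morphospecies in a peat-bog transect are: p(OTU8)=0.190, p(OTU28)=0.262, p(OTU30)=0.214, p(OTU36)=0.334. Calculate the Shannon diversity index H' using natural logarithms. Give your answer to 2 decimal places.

1.36

Each pᵢ ln pᵢ term (working shown to 4 dp, full precision carried): 0.19×(-1.6607)=-0.3155, 0.262×(-1.3394)=-0.3509, 0.214×(-1.5418)=-0.3299, 0.334×(-1.0966)=-0.3663.
Sum = -1.3627, so H' = 1.36.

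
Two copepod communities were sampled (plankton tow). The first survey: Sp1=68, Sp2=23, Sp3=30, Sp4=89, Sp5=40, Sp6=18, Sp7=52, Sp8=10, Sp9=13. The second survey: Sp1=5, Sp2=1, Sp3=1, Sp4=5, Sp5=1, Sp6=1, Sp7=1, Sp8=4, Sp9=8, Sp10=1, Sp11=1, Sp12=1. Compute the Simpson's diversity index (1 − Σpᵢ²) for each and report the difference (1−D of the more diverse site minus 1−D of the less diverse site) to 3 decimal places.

The first survey: N=343, proportions 0.19825, 0.06706, 0.08746, 0.25948, 0.11662, 0.05248, 0.1516, 0.02915, 0.0379, giving 1−D = 0.83960 (working shown to 5 dp, full precision carried).
The second survey: N=30, proportions 0.16667, 0.03333, 0.03333, 0.16667, 0.03333, 0.03333, 0.03333, 0.13333, 0.26667, 0.03333, 0.03333, 0.03333, giving 1−D = 0.84667.
Difference = |0.83960 − 0.84667| = 0.00707, i.e. 0.007 to 3 decimal places.

0.007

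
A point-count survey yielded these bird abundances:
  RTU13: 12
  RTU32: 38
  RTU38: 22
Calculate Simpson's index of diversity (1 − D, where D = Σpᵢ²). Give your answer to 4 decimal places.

0.6003

Total N = 12+38+22 = 72, so the proportions are 0.166667, 0.527778, 0.305556 (working shown to 6 dp, full precision carried).
D = 0.166667² + 0.527778² + 0.305556² = 0.027778 + 0.278549 + 0.093364 = 0.399691.
So 1 − D = 0.600309, i.e. 0.6003 to 4 decimal places.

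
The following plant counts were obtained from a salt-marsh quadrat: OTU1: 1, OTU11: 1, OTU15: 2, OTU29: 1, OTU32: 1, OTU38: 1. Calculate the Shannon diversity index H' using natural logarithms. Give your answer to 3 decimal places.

1.748

Total N = 1+1+2+1+1+1 = 7, so the proportions are 0.14286, 0.14286, 0.28571, 0.14286, 0.14286, 0.14286 (working shown to 5 dp, full precision carried).
Each pᵢ ln pᵢ term: 0.14286×(-1.94591)=-0.27799, 0.14286×(-1.94591)=-0.27799, 0.28571×(-1.25276)=-0.35793, 0.14286×(-1.94591)=-0.27799, 0.14286×(-1.94591)=-0.27799, 0.14286×(-1.94591)=-0.27799.
Sum = -1.74787, so H' = 1.748.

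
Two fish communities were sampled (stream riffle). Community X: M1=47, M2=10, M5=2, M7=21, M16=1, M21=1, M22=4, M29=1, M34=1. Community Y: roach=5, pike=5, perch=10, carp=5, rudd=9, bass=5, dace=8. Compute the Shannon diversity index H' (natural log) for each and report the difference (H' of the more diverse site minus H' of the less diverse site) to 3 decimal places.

0.547

Community X: N=88, proportions 0.53409, 0.11364, 0.02273, 0.23864, 0.01136, 0.01136, 0.04545, 0.01136, 0.01136, giving H' = 1.35405 (working shown to 5 dp, full precision carried).
Community Y: N=47, proportions 0.10638, 0.10638, 0.21277, 0.10638, 0.19149, 0.10638, 0.17021, giving H' = 1.90068.
Difference = |1.35405 − 1.90068| = 0.54663, i.e. 0.547 to 3 decimal places.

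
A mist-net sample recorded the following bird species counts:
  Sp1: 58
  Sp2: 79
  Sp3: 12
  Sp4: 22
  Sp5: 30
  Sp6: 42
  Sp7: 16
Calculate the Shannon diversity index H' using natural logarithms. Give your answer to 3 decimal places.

Total N = 58+79+12+22+30+42+16 = 259, so the proportions are 0.22394, 0.30502, 0.04633, 0.08494, 0.11583, 0.16216, 0.06178 (working shown to 5 dp, full precision carried).
Each pᵢ ln pᵢ term: 0.22394×(-1.49639)=-0.33510, 0.30502×(-1.18738)=-0.36217, 0.04633×(-3.07192)=-0.14233, 0.08494×(-2.46579)=-0.20945, 0.11583×(-2.15563)=-0.24969, 0.16216×(-1.81916)=-0.29500, 0.06178×(-2.78424)=-0.17200.
Sum = -1.76573, so H' = 1.766.

1.766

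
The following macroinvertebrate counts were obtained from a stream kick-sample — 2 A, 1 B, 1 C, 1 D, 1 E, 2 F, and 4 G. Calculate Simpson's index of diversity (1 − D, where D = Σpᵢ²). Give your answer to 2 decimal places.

0.81

Total N = 2+1+1+1+1+2+4 = 12, so the proportions are 0.1667, 0.0833, 0.0833, 0.0833, 0.0833, 0.1667, 0.3333 (working shown to 4 dp, full precision carried).
D = 0.1667² + 0.0833² + 0.0833² + 0.0833² + 0.0833² + 0.1667² + 0.3333² = 0.0278 + 0.0069 + 0.0069 + 0.0069 + 0.0069 + 0.0278 + 0.1111 = 0.1944.
So 1 − D = 0.8056, i.e. 0.81 to 2 decimal places.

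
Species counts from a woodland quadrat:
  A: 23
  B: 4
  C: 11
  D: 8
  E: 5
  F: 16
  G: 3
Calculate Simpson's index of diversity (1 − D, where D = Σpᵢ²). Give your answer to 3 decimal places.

0.792

Total N = 23+4+11+8+5+16+3 = 70, so the proportions are 0.32857, 0.05714, 0.15714, 0.11429, 0.07143, 0.22857, 0.04286 (working shown to 5 dp, full precision carried).
D = 0.32857² + 0.05714² + 0.15714² + 0.11429² + 0.07143² + 0.22857² + 0.04286² = 0.10796 + 0.00327 + 0.02469 + 0.01306 + 0.00510 + 0.05224 + 0.00184 = 0.20816.
So 1 − D = 0.79184, i.e. 0.792 to 3 decimal places.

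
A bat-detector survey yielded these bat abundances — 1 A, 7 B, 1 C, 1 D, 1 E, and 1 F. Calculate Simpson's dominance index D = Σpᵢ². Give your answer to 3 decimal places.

Total N = 1+7+1+1+1+1 = 12, so the proportions are 0.08333, 0.58333, 0.08333, 0.08333, 0.08333, 0.08333 (working shown to 5 dp, full precision carried).
D = 0.08333² + 0.58333² + 0.08333² + 0.08333² + 0.08333² + 0.08333² = 0.00694 + 0.34028 + 0.00694 + 0.00694 + 0.00694 + 0.00694 = 0.37500.
To 3 decimal places, D = 0.375.

0.375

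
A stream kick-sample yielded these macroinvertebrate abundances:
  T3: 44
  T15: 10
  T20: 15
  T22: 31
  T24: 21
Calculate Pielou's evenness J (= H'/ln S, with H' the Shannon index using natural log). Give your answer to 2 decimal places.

Total N = 44+10+15+31+21 = 121, so the proportions are 0.3636, 0.0826, 0.124, 0.2562, 0.1736 (working shown to 4 dp, full precision carried).
H' = −Σ pᵢ ln pᵢ = −((-0.3679) + (-0.2061) + (-0.2588) + (-0.3489) + (-0.3039)) = 1.4855.
With S = 5 species, ln S = 1.6094, so J = 1.4855/1.6094 = 0.9230, i.e. 0.92 to 2 decimal places.

0.92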